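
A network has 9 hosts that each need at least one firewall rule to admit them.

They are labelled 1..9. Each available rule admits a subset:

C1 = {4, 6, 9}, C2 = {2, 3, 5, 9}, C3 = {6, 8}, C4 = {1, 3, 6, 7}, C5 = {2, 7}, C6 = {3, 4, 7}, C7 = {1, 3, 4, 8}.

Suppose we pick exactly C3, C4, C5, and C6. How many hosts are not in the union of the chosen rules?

Union of C3, C4, C5, C6 = {1, 2, 3, 4, 6, 7, 8}.
Not covered: 5, 9 — 2 hosts.

2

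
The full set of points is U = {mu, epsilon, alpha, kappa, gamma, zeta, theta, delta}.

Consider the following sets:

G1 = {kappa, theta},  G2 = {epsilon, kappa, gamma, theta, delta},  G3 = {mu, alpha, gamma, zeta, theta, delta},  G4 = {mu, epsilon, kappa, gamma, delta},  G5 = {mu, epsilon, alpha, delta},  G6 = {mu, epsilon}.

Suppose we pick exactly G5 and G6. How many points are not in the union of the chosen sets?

Union of G5, G6 = {mu, epsilon, alpha, delta}.
Not covered: kappa, gamma, zeta, theta — 4 points.

4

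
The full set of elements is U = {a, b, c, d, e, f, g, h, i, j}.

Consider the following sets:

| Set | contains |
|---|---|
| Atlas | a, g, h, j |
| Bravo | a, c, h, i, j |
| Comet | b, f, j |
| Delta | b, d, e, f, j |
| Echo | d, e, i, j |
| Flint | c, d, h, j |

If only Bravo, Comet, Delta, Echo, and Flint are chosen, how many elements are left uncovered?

1

Union of Bravo, Comet, Delta, Echo, Flint = {a, b, c, d, e, f, h, i, j}.
Not covered: g — 1 element.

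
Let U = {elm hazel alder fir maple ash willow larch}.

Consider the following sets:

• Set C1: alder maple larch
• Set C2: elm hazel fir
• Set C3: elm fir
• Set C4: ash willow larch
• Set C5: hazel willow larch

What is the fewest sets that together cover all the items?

3

Take {C1, C2, C4}. Their union is {elm, hazel, alder, fir, maple, ash, willow, larch}, which is all 8 items.
Each set has at most 3 items, and 2·3 = 6 < 8 — so at least 3 sets are needed, and 3 is optimal.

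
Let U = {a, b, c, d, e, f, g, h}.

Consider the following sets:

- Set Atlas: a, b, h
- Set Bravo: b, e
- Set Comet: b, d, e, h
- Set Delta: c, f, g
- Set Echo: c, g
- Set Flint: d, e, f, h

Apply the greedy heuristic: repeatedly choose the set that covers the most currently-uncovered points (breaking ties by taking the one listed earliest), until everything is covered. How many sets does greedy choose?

3

Greedy: pick Comet (covers 4 new) → pick Delta (covers 3 new) → pick Atlas (covers 1 new). Total picks: 3.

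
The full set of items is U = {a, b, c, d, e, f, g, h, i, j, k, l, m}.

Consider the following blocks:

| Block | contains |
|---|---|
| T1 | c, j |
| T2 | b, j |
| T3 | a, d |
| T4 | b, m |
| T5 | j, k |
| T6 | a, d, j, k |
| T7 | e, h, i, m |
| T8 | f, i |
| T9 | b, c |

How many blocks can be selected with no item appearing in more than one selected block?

4

T1, T3, T4, T8 are pairwise disjoint (T1={c,j}; T3={a,d}; T4={b,m}; T8={f,i}).
Every remaining block overlaps one of these, and no 5 of the listed blocks are pairwise disjoint, so 4 is the maximum.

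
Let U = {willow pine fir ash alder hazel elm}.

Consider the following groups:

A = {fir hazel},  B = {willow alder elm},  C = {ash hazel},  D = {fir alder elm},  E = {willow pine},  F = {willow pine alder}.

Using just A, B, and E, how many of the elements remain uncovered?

Union of A, B, E = {willow, pine, fir, alder, hazel, elm}.
Not covered: ash — 1 element.

1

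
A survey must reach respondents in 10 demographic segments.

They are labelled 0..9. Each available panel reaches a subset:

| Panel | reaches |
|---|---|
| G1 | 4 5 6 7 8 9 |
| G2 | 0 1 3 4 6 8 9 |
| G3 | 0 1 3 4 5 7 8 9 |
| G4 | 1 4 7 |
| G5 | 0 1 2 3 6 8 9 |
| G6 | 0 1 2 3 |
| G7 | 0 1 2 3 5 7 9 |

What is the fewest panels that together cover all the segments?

G3 and G5 together: G3 ∪ G5 = {0, 1, 2, 3, 4, 5, 6, 7, 8, 9} — every segment is covered.
No single panel has all 10 segments (the largest, G3, has 8), so 2 is optimal.

2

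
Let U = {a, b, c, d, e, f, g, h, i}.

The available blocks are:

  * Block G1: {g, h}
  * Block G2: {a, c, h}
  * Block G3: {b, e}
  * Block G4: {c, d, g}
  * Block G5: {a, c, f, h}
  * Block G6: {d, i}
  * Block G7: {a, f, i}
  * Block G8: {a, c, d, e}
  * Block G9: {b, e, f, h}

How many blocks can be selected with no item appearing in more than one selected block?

3

G2, G3, G6 are pairwise disjoint (G2={a,c,h}; G3={b,e}; G6={d,i}).
Every remaining block overlaps one of these, and no 4 of the listed blocks are pairwise disjoint, so 3 is the maximum.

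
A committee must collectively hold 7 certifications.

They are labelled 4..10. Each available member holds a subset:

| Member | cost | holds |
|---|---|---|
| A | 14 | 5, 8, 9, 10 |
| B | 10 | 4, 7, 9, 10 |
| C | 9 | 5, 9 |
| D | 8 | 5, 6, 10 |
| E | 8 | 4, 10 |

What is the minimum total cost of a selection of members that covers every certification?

32

A, B, D together cover every certification (A ∪ B ∪ D = {4, 5, 6, 7, 8, 9, 10}); total cost 14 + 10 + 8 = 32.
No covering selection has total cost below 32.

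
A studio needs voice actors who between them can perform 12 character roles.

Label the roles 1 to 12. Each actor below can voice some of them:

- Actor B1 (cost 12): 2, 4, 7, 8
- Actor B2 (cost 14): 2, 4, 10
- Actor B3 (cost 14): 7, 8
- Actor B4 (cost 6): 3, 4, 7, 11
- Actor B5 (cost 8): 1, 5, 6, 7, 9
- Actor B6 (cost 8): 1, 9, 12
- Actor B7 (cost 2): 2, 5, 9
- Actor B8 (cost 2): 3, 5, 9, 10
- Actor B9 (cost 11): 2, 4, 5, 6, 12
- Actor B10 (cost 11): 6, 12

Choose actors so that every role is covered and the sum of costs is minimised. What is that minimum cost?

36

B1, B4, B5, B6, B8 together cover every role (B1 ∪ B4 ∪ B5 ∪ B6 ∪ B8 = {1, 2, 3, 4, 5, 6, 7, 8, 9, 10, 11, 12}); total cost 12 + 6 + 8 + 8 + 2 = 36.
The greedy pick B8, B4, B7, B5, B6, B1 costs 38; no covering selection beats 36.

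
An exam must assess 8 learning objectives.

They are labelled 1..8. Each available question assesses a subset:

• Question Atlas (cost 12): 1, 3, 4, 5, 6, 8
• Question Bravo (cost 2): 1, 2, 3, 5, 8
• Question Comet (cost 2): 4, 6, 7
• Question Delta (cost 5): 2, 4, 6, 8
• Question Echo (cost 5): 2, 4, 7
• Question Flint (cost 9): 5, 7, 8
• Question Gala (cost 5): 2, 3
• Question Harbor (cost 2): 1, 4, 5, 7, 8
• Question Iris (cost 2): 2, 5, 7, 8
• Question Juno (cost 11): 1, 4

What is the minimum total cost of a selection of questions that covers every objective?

Bravo, Comet together cover every objective (Bravo ∪ Comet = {1, 2, 3, 4, 5, 6, 7, 8}); total cost 2 + 2 = 4.
No covering selection has total cost below 4.

4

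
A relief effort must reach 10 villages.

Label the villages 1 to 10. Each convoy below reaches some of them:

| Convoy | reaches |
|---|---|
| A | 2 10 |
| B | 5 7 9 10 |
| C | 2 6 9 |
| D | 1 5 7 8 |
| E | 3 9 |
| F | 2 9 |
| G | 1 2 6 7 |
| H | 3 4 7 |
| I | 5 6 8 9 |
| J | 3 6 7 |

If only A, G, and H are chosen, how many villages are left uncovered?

3

Union of A, G, H = {1, 2, 3, 4, 6, 7, 10}.
Not covered: 5, 8, 9 — 3 villages.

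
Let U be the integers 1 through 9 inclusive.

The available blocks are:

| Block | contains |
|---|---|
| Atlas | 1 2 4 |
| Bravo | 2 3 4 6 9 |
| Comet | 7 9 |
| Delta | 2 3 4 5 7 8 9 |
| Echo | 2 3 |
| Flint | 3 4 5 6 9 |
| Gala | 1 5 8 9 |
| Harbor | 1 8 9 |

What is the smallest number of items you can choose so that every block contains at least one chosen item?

The 2 items {2, 9} hit every block.
The blocks Echo, Harbor are pairwise disjoint, so any hitting set needs a separate item for each — at least 2. Hence 2 is optimal.

2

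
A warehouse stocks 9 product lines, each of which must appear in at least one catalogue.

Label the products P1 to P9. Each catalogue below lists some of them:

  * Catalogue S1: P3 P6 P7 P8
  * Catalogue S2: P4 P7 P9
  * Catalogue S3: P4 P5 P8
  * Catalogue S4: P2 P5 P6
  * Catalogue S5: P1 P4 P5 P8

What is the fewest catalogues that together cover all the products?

Take {S1, S2, S4, S5}. Their union is {P1, P2, P3, P4, P5, P6, P7, P8, P9}, which is all 9 products.
No 3 of the 5 catalogues cover everything (all 10 combinations miss at least one product), so 4 is optimal.

4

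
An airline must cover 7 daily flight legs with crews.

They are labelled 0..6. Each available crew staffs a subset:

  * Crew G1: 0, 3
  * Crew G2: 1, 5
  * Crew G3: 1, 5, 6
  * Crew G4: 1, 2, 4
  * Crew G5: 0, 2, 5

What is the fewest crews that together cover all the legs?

G1 and G3 and G4 together: G1 ∪ G3 ∪ G4 = {0, 1, 2, 3, 4, 5, 6} — every leg is covered.
Each crew has at most 3 legs, and 2·3 = 6 < 7 — so at least 3 crews are needed, and 3 is optimal.

3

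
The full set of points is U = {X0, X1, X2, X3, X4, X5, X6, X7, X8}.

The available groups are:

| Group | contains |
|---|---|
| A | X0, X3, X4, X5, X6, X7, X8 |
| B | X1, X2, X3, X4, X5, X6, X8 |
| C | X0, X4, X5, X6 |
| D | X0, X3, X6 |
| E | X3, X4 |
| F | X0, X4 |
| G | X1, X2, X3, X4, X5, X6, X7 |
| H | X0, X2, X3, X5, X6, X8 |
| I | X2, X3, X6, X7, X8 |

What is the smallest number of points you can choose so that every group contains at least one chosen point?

2

The 2 points {X0, X3} hit every group.
The groups F, I are pairwise disjoint, so any hitting set needs a separate point for each — at least 2. Hence 2 is optimal.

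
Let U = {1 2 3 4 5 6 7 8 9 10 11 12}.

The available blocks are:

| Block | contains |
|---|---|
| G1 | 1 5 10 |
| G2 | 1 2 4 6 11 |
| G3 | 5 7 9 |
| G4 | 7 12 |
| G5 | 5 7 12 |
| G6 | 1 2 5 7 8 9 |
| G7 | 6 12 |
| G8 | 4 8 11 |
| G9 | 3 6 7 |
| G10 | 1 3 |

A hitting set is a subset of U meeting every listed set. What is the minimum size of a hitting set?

Take H = {1, 4, 6, 7}. Each listed block contains at least one of these, so H is a hitting set of size 4.
The blocks G3, G7, G8, G10 are pairwise disjoint, so any hitting set needs a separate item for each — at least 4. Hence 4 is optimal.

4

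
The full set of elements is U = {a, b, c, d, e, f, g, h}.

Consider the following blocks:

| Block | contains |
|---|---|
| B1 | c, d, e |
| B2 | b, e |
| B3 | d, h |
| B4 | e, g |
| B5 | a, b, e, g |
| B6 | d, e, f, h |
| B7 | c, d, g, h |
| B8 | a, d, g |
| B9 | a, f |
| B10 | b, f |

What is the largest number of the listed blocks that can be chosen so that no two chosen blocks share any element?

B3, B4, B10 are pairwise disjoint (B3={d,h}; B4={e,g}; B10={b,f}).
Every remaining block overlaps one of these, and no 4 of the listed blocks are pairwise disjoint, so 3 is the maximum.

3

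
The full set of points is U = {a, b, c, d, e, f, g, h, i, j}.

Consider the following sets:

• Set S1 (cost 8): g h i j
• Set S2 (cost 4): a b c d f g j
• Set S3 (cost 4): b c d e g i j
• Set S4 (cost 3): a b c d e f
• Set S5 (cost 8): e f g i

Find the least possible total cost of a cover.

11

S1, S4 together cover every point (S1 ∪ S4 = {a, b, c, d, e, f, g, h, i, j}); total cost 8 + 3 = 11.
The greedy pick S4, S3, S1 costs 15; no covering selection beats 11.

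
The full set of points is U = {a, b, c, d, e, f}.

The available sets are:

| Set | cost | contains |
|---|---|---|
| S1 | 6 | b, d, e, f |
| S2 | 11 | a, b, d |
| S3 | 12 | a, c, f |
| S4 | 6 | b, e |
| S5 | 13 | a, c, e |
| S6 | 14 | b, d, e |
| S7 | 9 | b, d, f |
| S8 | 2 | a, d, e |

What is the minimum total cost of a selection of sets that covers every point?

S1, S3 together cover every point (S1 ∪ S3 = {a, b, c, d, e, f}); total cost 6 + 12 = 18.
The greedy pick S8, S1, S3 costs 20; no covering selection beats 18.

18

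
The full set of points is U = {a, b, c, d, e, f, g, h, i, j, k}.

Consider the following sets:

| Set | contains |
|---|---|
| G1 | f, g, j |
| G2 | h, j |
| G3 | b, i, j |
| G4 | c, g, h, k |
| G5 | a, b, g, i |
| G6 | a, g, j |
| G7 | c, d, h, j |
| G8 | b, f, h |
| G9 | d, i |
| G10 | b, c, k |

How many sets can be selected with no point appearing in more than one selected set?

3

G1, G9, G10 are pairwise disjoint (G1={f,g,j}; G9={d,i}; G10={b,c,k}).
Every remaining set overlaps one of these, and no 4 of the listed sets are pairwise disjoint, so 3 is the maximum.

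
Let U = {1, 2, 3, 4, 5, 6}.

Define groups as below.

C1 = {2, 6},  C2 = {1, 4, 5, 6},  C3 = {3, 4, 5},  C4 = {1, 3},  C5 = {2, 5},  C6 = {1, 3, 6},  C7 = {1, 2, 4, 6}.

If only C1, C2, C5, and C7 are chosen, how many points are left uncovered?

Union of C1, C2, C5, C7 = {1, 2, 4, 5, 6}.
Not covered: 3 — 1 point.

1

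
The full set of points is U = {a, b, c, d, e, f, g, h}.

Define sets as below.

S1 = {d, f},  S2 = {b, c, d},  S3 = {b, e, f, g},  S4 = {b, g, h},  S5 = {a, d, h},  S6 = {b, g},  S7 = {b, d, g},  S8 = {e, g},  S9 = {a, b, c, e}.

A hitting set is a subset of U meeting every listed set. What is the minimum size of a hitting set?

3

T = {b, d, g} meets every set (each contains at least one member of T), and |T| = 3.
No choice of 2 points meets every set, so 3 is the minimum.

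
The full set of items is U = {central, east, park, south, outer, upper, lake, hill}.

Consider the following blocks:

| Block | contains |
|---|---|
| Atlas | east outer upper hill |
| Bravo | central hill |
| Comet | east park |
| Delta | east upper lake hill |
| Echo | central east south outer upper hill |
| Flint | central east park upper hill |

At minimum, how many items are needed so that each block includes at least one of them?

Take H = {park, hill}. Each listed block contains at least one of these, so H is a hitting set of size 2.
The blocks Bravo, Comet are pairwise disjoint, so any hitting set needs a separate item for each — at least 2. Hence 2 is optimal.

2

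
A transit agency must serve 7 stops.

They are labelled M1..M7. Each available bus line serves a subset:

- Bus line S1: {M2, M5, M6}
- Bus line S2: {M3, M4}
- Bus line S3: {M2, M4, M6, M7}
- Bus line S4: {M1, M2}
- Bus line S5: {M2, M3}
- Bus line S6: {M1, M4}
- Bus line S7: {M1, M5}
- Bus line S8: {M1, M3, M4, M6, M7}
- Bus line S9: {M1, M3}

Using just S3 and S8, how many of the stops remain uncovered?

1

Union of S3, S8 = {M1, M2, M3, M4, M6, M7}.
Not covered: M5 — 1 stop.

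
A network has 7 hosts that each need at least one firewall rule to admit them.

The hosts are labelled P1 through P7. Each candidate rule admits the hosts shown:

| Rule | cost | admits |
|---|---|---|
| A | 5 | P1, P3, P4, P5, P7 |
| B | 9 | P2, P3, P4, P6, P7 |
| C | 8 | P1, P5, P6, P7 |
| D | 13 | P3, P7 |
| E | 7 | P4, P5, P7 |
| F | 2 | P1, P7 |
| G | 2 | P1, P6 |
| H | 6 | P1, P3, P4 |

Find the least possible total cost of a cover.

14

A, B together cover every host (A ∪ B = {P1, P2, P3, P4, P5, P6, P7}); total cost 5 + 9 = 14.
The greedy pick A, G, B costs 16; no covering selection beats 14.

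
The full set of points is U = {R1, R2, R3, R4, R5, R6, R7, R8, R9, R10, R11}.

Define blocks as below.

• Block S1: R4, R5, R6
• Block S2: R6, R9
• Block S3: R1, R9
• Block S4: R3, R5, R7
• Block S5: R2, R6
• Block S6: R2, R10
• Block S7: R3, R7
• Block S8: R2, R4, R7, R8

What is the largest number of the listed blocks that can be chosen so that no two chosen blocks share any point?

4

S1, S3, S6, S7 are pairwise disjoint (S1={R4,R5,R6}; S3={R1,R9}; S6={R2,R10}; S7={R3,R7}).
Every remaining block overlaps one of these, and no 5 of the listed blocks are pairwise disjoint, so 4 is the maximum.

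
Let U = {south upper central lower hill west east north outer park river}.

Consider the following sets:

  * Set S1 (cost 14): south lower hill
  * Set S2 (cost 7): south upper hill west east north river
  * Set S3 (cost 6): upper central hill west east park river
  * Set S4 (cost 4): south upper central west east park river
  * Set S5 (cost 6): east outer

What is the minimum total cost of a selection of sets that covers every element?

31

S1, S2, S4, S5 together cover every element (S1 ∪ S2 ∪ S4 ∪ S5 = {south, upper, central, lower, hill, west, east, north, outer, park, river}); total cost 14 + 7 + 4 + 6 = 31.
No covering selection has total cost below 31.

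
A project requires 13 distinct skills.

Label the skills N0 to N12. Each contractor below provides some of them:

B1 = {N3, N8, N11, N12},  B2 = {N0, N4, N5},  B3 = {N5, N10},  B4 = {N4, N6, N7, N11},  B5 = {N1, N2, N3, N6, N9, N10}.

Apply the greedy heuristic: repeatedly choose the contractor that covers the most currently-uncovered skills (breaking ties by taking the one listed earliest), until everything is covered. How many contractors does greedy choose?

Greedy: pick B5 (covers 6 new) → pick B1 (covers 3 new) → pick B2 (covers 3 new) → pick B4 (covers 1 new). Total picks: 4.

4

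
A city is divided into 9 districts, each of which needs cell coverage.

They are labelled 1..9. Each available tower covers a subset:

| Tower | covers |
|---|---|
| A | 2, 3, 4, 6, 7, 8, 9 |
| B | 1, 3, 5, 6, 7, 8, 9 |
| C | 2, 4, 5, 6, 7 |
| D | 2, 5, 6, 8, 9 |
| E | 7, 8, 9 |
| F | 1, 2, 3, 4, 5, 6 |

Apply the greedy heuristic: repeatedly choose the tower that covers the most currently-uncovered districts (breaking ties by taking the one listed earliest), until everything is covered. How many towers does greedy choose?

2

Greedy: pick A (covers 7 new) → pick B (covers 2 new). Total picks: 2.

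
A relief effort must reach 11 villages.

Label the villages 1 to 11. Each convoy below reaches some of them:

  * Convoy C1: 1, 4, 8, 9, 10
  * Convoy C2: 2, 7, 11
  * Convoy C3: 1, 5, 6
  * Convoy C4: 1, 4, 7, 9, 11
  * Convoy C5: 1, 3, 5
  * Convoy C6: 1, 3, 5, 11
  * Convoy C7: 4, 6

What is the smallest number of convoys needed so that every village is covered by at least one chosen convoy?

Take {C1, C2, C5, C7}. Their union is {1, 2, 3, 4, 5, 6, 7, 8, 9, 10, 11}, which is all 11 villages.
No 3 of the 7 convoys cover everything (all 35 combinations miss at least one village), so 4 is optimal.

4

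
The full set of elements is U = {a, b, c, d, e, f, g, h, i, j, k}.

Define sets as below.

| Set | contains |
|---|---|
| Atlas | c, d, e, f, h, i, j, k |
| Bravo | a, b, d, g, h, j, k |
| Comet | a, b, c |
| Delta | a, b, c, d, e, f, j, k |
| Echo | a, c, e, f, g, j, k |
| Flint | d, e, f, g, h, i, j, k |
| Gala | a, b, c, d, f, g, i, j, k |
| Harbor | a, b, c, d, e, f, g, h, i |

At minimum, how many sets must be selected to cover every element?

Delta and Harbor cover everything between them: the union {a, b, c, d, e, f, g, h, i, j, k} is all of U.
No single set has all 11 elements (the largest, Gala, has 9), so 2 is optimal.

2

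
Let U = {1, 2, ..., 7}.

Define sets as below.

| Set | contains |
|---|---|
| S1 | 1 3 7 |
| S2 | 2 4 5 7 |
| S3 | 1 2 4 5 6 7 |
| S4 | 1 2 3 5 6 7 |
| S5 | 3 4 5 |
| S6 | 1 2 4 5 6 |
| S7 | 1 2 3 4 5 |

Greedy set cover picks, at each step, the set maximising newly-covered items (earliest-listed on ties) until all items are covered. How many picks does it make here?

Greedy: pick S3 (covers 6 new) → pick S1 (covers 1 new). Total picks: 2.

2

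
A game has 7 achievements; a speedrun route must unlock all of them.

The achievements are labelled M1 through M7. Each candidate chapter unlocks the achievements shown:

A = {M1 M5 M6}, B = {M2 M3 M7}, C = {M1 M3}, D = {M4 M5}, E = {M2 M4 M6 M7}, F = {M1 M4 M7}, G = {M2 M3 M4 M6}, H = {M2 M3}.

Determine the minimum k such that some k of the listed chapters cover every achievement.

3

A and B and F together: A ∪ B ∪ F = {M1, M2, M3, M4, M5, M6, M7} — every achievement is covered.
No 2 of the 8 chapters cover everything (all 28 combinations miss at least one achievement), so 3 is optimal.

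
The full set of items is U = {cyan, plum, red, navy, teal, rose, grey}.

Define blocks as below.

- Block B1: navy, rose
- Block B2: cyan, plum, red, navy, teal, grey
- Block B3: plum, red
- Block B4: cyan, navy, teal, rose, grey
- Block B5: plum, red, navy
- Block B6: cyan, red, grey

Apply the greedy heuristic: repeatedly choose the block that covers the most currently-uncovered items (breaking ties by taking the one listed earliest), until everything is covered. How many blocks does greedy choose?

Greedy: pick B2 (covers 6 new) → pick B1 (covers 1 new). Total picks: 2.

2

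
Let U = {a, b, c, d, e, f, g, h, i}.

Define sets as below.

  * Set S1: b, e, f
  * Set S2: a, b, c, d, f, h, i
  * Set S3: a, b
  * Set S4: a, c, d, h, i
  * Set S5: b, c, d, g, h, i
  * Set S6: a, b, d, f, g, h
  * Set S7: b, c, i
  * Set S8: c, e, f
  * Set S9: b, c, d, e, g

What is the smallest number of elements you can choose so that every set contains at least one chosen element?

2

Take T = {b, c}. Each listed set contains at least one of these, so T is a hitting set of size 2.
The sets S3, S8 are pairwise disjoint, so any hitting set needs a separate element for each — at least 2. Hence 2 is optimal.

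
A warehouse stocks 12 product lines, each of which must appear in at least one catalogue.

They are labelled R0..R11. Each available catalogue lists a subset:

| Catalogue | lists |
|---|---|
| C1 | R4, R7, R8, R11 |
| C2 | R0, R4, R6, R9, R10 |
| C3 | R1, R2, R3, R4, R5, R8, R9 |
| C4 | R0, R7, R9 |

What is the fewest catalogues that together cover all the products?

C1 and C2 and C3 together: C1 ∪ C2 ∪ C3 = {R0, R1, R2, R3, R4, R5, R6, R7, R8, R9, R10, R11} — every product is covered.
Only C3 contains R1, so C3 is forced; the remaining 5 products need at least 2 more catalogues (each remaining catalogue adds at most 3) — so at least 3 catalogues are needed, and 3 is optimal.

3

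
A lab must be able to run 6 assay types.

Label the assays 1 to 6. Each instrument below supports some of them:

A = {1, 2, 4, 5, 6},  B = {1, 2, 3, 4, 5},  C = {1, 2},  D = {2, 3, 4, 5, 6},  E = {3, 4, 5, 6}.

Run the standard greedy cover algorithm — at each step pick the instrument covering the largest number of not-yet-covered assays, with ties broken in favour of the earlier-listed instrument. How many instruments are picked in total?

Greedy: pick A (covers 5 new) → pick B (covers 1 new). Total picks: 2.

2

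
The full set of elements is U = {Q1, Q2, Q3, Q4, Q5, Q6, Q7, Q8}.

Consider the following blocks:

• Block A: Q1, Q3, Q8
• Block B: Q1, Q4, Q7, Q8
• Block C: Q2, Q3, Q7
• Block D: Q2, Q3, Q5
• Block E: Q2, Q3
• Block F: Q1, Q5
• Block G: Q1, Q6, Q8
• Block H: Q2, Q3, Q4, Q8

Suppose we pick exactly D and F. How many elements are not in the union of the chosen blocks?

Union of D, F = {Q1, Q2, Q3, Q5}.
Not covered: Q4, Q6, Q7, Q8 — 4 elements.

4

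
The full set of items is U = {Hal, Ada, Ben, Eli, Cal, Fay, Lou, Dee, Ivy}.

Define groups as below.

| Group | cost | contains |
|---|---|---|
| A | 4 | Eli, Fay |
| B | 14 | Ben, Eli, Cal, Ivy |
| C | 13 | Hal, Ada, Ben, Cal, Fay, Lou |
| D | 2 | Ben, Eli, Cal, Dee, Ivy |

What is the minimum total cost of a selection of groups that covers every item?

C, D together cover every item (C ∪ D = {Hal, Ada, Ben, Eli, Cal, Fay, Lou, Dee, Ivy}); total cost 13 + 2 = 15.
No covering selection has total cost below 15.

15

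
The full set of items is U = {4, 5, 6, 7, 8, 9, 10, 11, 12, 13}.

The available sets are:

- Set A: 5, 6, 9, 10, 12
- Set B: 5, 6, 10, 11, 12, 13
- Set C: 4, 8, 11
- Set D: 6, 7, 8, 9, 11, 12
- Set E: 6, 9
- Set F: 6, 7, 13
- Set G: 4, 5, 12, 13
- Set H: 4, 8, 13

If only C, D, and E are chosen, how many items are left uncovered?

Union of C, D, E = {4, 6, 7, 8, 9, 11, 12}.
Not covered: 5, 10, 13 — 3 items.

3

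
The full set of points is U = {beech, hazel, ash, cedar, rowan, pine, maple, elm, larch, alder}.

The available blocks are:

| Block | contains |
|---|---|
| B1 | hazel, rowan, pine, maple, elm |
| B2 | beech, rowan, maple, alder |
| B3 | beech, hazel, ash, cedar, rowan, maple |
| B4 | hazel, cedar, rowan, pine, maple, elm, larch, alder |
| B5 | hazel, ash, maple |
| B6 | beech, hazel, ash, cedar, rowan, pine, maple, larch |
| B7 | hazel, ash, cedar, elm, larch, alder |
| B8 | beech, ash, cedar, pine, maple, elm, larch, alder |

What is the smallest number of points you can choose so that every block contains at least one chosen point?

2

H = {beech, hazel} meets every block (each contains at least one member of H), and |H| = 2.
No single point lies in every block, so at least 2 are needed and 2 is optimal.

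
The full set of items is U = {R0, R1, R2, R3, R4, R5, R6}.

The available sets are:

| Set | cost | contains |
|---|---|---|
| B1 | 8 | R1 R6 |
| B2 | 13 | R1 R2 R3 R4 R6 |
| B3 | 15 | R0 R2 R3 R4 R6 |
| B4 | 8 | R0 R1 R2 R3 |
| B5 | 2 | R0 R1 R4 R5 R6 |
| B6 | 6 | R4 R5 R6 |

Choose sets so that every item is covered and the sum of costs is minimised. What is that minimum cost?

B4, B5 together cover every item (B4 ∪ B5 = {R0, R1, R2, R3, R4, R5, R6}); total cost 8 + 2 = 10.
No covering selection has total cost below 10.

10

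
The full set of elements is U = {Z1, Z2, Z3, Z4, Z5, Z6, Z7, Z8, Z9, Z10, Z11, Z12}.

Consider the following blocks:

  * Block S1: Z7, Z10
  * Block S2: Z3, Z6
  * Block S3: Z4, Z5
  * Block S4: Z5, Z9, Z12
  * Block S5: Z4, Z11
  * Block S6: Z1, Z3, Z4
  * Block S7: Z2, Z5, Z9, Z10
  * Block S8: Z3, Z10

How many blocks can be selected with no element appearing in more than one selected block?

S1, S2, S4, S5 are pairwise disjoint (S1={Z7,Z10}; S2={Z3,Z6}; S4={Z5,Z9,Z12}; S5={Z4,Z11}).
Every remaining block overlaps one of these, and no 5 of the listed blocks are pairwise disjoint, so 4 is the maximum.

4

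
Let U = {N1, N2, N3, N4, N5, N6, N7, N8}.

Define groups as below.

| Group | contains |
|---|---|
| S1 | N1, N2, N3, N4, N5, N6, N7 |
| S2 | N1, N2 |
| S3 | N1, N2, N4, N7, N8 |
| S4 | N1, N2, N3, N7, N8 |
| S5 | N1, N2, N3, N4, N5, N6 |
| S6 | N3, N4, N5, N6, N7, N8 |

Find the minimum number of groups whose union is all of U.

Take {S1, S3}. Their union is {N1, N2, N3, N4, N5, N6, N7, N8}, which is all 8 points.
No single group has all 8 points (the largest, S1, has 7), so 2 is optimal.

2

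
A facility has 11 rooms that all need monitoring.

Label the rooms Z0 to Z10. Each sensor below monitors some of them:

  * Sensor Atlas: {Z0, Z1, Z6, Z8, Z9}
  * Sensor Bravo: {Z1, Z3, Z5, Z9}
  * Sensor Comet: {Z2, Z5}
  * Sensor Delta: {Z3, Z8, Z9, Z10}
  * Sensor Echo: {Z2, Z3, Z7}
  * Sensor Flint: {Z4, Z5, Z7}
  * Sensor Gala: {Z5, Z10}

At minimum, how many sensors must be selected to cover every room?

Take {Atlas, Comet, Delta, Flint}. Their union is {Z0, Z1, Z2, Z3, Z4, Z5, Z6, Z7, Z8, Z9, Z10}, which is all 11 rooms.
No 3 of the 7 sensors cover everything (all 35 combinations miss at least one room), so 4 is optimal.

4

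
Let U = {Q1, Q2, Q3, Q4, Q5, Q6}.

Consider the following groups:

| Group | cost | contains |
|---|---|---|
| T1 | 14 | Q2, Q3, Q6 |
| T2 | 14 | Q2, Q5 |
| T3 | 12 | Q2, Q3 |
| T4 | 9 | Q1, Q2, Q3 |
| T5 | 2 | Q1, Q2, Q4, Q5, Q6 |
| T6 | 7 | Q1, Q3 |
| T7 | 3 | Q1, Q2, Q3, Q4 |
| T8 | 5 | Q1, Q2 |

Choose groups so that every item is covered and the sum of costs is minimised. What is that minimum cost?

T5, T7 together cover every item (T5 ∪ T7 = {Q1, Q2, Q3, Q4, Q5, Q6}); total cost 2 + 3 = 5.
No covering selection has total cost below 5.

5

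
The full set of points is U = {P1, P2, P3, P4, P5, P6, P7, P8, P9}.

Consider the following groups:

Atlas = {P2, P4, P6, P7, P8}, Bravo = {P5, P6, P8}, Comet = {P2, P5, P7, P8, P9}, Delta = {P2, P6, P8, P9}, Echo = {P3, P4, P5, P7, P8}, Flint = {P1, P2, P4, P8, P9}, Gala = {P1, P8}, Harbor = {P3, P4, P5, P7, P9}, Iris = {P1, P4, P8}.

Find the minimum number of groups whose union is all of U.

3

Delta and Echo and Gala together: Delta ∪ Echo ∪ Gala = {P1, P2, P3, P4, P5, P6, P7, P8, P9} — every point is covered.
No 2 of the 9 groups cover everything (all 36 combinations miss at least one point), so 3 is optimal.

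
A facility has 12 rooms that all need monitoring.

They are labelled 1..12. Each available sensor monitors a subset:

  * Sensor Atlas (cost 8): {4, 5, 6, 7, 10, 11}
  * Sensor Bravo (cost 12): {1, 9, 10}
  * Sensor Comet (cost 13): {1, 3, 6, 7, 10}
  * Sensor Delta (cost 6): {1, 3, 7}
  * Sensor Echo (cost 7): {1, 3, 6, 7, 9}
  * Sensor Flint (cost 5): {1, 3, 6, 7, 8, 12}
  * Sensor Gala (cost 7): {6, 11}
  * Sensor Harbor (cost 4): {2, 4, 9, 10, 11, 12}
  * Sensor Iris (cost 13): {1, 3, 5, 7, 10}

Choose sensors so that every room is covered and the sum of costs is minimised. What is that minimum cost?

Atlas, Flint, Harbor together cover every room (Atlas ∪ Flint ∪ Harbor = {1, 2, 3, 4, 5, 6, 7, 8, 9, 10, 11, 12}); total cost 8 + 5 + 4 = 17.
No covering selection has total cost below 17.

17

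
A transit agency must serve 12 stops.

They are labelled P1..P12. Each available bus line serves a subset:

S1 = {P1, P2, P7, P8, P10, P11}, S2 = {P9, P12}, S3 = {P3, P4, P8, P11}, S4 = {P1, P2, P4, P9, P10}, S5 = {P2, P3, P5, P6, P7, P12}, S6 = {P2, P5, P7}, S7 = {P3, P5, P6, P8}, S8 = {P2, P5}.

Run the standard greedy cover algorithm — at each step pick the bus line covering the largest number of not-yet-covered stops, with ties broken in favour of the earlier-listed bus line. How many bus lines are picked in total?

Greedy: pick S1 (covers 6 new) → pick S5 (covers 4 new) → pick S4 (covers 2 new). Total picks: 3.

3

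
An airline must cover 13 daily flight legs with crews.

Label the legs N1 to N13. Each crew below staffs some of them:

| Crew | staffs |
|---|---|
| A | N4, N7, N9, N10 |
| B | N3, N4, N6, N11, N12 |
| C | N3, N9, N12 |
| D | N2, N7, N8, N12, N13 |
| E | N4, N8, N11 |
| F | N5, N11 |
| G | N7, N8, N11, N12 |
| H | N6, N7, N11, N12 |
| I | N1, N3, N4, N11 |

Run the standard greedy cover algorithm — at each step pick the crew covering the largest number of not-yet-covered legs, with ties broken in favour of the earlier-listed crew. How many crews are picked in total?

5

Greedy: pick B (covers 5 new) → pick D (covers 4 new) → pick A (covers 2 new) → pick F (covers 1 new) → pick I (covers 1 new). Total picks: 5.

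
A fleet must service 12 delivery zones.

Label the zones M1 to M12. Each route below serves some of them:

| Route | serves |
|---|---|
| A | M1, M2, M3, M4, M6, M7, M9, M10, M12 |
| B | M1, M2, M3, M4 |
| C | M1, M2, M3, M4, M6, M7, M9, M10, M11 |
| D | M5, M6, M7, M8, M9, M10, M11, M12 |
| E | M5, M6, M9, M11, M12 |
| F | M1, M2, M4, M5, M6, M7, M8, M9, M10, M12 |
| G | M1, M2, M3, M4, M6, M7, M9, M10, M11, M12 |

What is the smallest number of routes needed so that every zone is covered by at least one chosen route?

Take {A, D}. Their union is {M1, M2, M3, M4, M5, M6, M7, M8, M9, M10, M11, M12}, which is all 12 zones.
No single route has all 12 zones (the largest, F, has 10), so 2 is optimal.

2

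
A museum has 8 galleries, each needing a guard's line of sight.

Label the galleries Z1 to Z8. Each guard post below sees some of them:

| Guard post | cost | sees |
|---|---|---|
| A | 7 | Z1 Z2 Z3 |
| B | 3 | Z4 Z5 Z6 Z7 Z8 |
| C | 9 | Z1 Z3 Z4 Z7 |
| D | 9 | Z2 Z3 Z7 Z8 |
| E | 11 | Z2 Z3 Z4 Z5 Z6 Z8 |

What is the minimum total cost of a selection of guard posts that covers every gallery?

A, B together cover every gallery (A ∪ B = {Z1, Z2, Z3, Z4, Z5, Z6, Z7, Z8}); total cost 7 + 3 = 10.
No covering selection has total cost below 10.

10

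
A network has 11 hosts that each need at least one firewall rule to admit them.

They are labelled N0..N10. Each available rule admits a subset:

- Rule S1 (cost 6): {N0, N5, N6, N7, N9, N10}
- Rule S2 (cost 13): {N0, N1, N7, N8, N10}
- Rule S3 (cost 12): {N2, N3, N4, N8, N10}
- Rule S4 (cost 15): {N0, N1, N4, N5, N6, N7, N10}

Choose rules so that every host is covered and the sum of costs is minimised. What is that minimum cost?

31

S1, S2, S3 together cover every host (S1 ∪ S2 ∪ S3 = {N0, N1, N2, N3, N4, N5, N6, N7, N8, N9, N10}); total cost 6 + 13 + 12 = 31.
No covering selection has total cost below 31.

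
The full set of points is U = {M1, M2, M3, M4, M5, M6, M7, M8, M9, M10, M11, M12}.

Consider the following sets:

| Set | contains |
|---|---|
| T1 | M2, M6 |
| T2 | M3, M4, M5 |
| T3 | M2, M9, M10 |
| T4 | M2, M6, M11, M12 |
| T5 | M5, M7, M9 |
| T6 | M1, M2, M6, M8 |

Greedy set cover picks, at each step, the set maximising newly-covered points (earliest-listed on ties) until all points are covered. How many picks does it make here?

Greedy: pick T4 (covers 4 new) → pick T2 (covers 3 new) → pick T3 (covers 2 new) → pick T6 (covers 2 new) → pick T5 (covers 1 new). Total picks: 5.

5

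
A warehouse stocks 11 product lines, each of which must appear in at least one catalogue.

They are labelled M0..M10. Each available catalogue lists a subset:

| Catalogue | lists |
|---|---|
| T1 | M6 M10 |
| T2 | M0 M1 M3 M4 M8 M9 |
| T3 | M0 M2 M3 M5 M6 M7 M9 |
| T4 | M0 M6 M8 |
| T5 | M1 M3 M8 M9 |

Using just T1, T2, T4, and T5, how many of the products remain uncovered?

3

Union of T1, T2, T4, T5 = {M0, M1, M3, M4, M6, M8, M9, M10}.
Not covered: M2, M5, M7 — 3 products.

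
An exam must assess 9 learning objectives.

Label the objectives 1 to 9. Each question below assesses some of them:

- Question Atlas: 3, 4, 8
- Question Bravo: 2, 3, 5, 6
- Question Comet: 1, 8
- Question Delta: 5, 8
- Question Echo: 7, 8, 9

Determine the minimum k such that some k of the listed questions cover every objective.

Take {Atlas, Bravo, Comet, Echo}. Their union is {1, 2, 3, 4, 5, 6, 7, 8, 9}, which is all 9 objectives.
No 3 of the 5 questions cover everything (all 10 combinations miss at least one objective), so 4 is optimal.

4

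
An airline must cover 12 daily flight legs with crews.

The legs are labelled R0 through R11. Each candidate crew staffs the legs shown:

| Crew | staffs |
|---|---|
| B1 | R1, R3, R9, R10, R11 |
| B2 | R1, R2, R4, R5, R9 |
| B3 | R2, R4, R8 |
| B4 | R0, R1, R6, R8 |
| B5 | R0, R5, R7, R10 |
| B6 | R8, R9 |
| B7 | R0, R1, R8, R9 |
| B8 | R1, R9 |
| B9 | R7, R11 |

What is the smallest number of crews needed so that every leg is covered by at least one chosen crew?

Take {B1, B2, B4, B5}. Their union is {R0, R1, R2, R3, R4, R5, R6, R7, R8, R9, R10, R11}, which is all 12 legs.
Only B1 contains R3, so B1 is forced; the remaining 7 legs need at least 3 more crews (each remaining crew adds at most 3) — so at least 4 crews are needed, and 4 is optimal.

4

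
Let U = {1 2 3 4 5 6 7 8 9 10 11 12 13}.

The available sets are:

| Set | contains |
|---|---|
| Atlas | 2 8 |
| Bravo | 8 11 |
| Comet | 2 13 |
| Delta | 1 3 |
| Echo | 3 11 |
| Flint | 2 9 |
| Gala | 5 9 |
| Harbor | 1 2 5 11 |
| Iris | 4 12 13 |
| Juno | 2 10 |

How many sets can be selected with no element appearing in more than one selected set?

5

Bravo, Delta, Gala, Iris, Juno are pairwise disjoint (Bravo={8,11}; Delta={1,3}; Gala={5,9}; Iris={4,12,13}; Juno={2,10}).
Every remaining set overlaps one of these, and no 6 of the listed sets are pairwise disjoint, so 5 is the maximum.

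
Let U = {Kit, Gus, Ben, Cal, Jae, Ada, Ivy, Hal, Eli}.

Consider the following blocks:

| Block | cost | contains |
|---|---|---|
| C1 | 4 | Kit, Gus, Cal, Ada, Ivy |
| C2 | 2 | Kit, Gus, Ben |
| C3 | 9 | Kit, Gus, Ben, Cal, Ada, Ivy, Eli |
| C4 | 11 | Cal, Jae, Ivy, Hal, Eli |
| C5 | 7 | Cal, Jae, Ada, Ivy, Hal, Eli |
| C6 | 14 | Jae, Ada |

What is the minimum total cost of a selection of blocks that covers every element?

C2, C5 together cover every element (C2 ∪ C5 = {Kit, Gus, Ben, Cal, Jae, Ada, Ivy, Hal, Eli}); total cost 2 + 7 = 9.
No covering selection has total cost below 9.

9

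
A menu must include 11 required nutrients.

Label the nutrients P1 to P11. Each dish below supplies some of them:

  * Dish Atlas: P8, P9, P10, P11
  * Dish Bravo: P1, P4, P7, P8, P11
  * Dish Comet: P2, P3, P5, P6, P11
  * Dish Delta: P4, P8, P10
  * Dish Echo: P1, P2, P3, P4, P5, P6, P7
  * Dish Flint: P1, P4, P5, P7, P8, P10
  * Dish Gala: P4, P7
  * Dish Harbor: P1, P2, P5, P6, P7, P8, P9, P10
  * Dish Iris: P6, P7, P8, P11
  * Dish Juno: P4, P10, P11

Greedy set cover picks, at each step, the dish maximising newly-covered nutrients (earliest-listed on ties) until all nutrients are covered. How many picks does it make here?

3

Greedy: pick Harbor (covers 8 new) → pick Bravo (covers 2 new) → pick Comet (covers 1 new). Total picks: 3.
(The true minimum cover uses only 2 dishes, so greedy is not optimal here.)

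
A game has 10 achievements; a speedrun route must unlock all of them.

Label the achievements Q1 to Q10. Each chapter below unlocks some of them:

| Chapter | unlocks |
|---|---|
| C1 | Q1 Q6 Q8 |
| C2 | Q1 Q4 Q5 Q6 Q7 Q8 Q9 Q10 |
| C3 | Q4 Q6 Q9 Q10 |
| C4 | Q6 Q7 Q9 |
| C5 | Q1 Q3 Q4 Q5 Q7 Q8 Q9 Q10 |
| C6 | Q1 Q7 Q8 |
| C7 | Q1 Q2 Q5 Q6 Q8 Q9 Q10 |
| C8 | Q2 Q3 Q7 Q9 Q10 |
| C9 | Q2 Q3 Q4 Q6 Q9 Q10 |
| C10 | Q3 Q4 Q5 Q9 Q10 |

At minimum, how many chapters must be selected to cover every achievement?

2

Take {C2, C9}. Their union is {Q1, Q2, Q3, Q4, Q5, Q6, Q7, Q8, Q9, Q10}, which is all 10 achievements.
No single chapter has all 10 achievements (the largest, C2, has 8), so 2 is optimal.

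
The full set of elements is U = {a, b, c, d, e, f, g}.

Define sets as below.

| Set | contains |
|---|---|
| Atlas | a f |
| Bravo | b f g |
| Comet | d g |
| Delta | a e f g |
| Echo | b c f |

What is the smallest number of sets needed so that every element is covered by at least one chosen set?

Take {Comet, Delta, Echo}. Their union is {a, b, c, d, e, f, g}, which is all 7 elements.
Only Echo contains c, so Echo is forced; the remaining 4 elements need at least 2 more sets (each remaining set adds at most 3) — so at least 3 sets are needed, and 3 is optimal.

3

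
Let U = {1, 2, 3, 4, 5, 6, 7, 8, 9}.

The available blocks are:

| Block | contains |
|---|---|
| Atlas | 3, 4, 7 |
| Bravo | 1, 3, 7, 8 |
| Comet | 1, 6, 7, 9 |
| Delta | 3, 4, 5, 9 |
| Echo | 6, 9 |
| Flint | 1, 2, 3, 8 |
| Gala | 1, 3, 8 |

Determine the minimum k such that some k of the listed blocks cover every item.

Take {Comet, Delta, Flint}. Their union is {1, 2, 3, 4, 5, 6, 7, 8, 9}, which is all 9 items.
Each block has at most 4 items, and 2·4 = 8 < 9 — so at least 3 blocks are needed, and 3 is optimal.

3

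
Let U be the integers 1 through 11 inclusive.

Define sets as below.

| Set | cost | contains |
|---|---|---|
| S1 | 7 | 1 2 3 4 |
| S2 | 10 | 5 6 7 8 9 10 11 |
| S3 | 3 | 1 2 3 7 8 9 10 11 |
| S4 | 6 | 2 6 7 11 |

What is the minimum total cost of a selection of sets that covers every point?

S1, S2 together cover every point (S1 ∪ S2 = {1, 2, 3, 4, 5, 6, 7, 8, 9, 10, 11}); total cost 7 + 10 = 17.
The greedy pick S3, S2, S1 costs 20; no covering selection beats 17.

17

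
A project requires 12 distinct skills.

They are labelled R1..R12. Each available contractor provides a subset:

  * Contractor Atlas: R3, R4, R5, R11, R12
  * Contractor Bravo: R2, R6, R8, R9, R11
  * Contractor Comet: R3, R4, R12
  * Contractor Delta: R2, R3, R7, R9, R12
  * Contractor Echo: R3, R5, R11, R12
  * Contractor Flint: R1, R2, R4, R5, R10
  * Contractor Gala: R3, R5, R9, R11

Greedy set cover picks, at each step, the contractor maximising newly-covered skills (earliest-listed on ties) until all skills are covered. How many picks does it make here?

4

Greedy: pick Atlas (covers 5 new) → pick Bravo (covers 4 new) → pick Flint (covers 2 new) → pick Delta (covers 1 new). Total picks: 4.
(The true minimum cover uses only 3 contractors, so greedy is not optimal here.)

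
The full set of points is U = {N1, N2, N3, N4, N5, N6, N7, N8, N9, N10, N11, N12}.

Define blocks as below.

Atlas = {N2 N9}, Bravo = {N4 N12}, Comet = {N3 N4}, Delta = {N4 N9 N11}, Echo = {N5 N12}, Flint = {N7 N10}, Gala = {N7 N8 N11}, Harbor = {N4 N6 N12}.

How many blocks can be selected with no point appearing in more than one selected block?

4

Atlas, Comet, Echo, Gala are pairwise disjoint (Atlas={N2,N9}; Comet={N3,N4}; Echo={N5,N12}; Gala={N7,N8,N11}).
Every remaining block overlaps one of these, and no 5 of the listed blocks are pairwise disjoint, so 4 is the maximum.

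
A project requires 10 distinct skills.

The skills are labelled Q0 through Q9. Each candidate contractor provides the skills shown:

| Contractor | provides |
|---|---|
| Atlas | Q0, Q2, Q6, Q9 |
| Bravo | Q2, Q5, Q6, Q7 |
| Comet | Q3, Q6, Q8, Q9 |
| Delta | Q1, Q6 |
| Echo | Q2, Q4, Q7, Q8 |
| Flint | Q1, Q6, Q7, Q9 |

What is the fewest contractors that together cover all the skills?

Atlas and Bravo and Comet and Echo and Flint together: Atlas ∪ Bravo ∪ Comet ∪ Echo ∪ Flint = {Q0, Q1, Q2, Q3, Q4, Q5, Q6, Q7, Q8, Q9} — every skill is covered.
No 4 of the 6 contractors cover everything (all 15 combinations miss at least one skill), so 5 is optimal.

5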